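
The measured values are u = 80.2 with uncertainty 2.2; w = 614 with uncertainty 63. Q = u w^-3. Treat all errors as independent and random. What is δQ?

1.07e-07

Q is a product of powers, so relative uncertainties combine in quadrature:
  (1·δu/u)² = (1×0.0274)² = 0.000752;  (-3·δw/w)² = (-3×0.103)² = 0.0948
δQ/Q = √(0.0955) = 0.309
Q = 3.46e-07, so δQ = 0.309 × 3.46e-07 = 1.07e-07.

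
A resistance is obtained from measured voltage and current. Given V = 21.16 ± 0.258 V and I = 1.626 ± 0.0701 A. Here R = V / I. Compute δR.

Each factor contributes (exponent × relative error)² to (δR/R)²:
  (1·δV/V)² = (1×0.0122)² = 0.000149;  (-1·δI/I)² = (-1×0.0431)² = 0.00186
δR/R = √(0.00201) = 0.0448
R = 13.01 Ω, so δR = 0.0448 × 13.01 = 0.583 Ω.

0.583 Ω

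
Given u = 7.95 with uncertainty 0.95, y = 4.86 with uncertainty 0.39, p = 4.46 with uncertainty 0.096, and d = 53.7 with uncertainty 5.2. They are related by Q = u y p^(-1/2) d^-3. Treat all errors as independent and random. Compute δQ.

3.83e-05

Each factor contributes (exponent × relative error)² to (δQ/Q)²:
  (1·δu/u)² = (1×0.119)² = 0.0143;  (1·δy/y)² = (1×0.0802)² = 0.00644;  (−½·δp/p)² = (-0.5×0.0215)² = 0.000116;  (-3·δd/d)² = (-3×0.0968)² = 0.0844
δQ/Q = √(0.105) = 0.324
Q = 0.000118, so δQ = 0.324 × 0.000118 = 3.83e-05.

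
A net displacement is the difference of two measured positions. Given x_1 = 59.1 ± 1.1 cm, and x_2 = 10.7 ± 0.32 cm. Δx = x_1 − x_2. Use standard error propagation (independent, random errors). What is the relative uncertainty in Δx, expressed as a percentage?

Δx is a linear combination, so absolute uncertainties add in quadrature:
  (δx_1)² = 1.21;  (δx_2)² = 0.102
δΔx = √(1.31) = 1.15 cm
Δx = 48.4 cm, so δΔx/Δx = 1.15/48.4 = 0.0237.

2.37%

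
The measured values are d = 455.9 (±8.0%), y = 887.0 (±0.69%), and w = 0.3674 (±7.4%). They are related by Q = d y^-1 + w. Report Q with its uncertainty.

0.8814 ± 0.0494

Let p = d·y^-1 = 0.5140. δp/p = √((1·δd/d)² + (-1·δy/y)²) = √(0.00640 + 4.76e-05) = 0.0803, so δp = 0.0413.
Q = p + w: δQ = √(δp² + δw²) = √(0.00170 + 0.000739) = 0.0494
Q = 0.8814.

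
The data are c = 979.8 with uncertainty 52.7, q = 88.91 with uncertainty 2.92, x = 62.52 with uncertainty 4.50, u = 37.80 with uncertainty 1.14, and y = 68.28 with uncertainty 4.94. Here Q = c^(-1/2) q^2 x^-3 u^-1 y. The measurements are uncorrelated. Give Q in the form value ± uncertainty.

For a monomial Q ∝ c^(-1/2), q^2, x^-3, u^-1, y, fractional errors add in quadrature:
  (−½·δc/c)² = (-0.5×0.0538)² = 0.000723;  (2·δq/q)² = (2×0.0328)² = 0.00431;  (-3·δx/x)² = (-3×0.0720)² = 0.0466;  (-1·δu/u)² = (-1×0.0302)² = 0.000910;  (1·δy/y)² = (1×0.0723)² = 0.00523
δQ/Q = √(0.0578) = 0.240
Q = 0.001867, so δQ = 0.240 × 0.001867 = 0.000449.

0.001867 ± 0.000449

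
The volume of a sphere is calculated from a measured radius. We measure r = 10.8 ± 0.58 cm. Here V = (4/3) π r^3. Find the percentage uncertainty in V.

16.1%

V ∝ r^3, so δV/V = |3| · δr/r = 3 × 0.0537 = 0.161.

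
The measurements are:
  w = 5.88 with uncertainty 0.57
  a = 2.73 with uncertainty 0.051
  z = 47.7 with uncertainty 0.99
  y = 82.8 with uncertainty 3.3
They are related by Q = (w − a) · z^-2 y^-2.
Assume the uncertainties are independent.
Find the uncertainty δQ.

Let u = w − a = 3.15. δu = √(δw² + δa²) = √(0.325 + 0.00260) = 0.572, so δu/u = 0.182.
Q is then a monomial in u, z, y:
δQ/Q = √((δu/u)² + (-2·δz/z)² + (-2·δy/y)²) = √(0.0330 + 0.00172 + 0.00635) = 0.203
Q = 2.02e-07, so δQ = 0.203 × 2.02e-07 = 4.09e-08.

4.09e-08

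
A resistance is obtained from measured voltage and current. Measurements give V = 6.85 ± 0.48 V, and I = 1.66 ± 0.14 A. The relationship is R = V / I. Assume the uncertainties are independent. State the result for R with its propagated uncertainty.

For a monomial R ∝ V, I^-1, fractional errors add in quadrature:
  (1·δV/V)² = (1×0.0701)² = 0.00491;  (-1·δI/I)² = (-1×0.0843)² = 0.00711
δR/R = √(0.0120) = 0.110
R = 4.13 Ω, so δR = 0.110 × 4.13 = 0.452 Ω.

4.13 ± 0.452 Ω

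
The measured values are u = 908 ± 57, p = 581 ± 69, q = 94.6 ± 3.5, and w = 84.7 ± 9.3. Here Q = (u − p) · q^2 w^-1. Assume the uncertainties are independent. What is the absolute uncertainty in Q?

10500

Let h = u − p = 327. δh = √(δu² + δp²) = √(3250 + 4760) = 89.5, so δh/h = 0.274.
Q is then a monomial in h, q, w:
δQ/Q = √((δh/h)² + (2·δq/q)² + (-1·δw/w)²) = √(0.0749 + 0.00548 + 0.0121) = 0.304
Q = 34500, so δQ = 0.304 × 34500 = 10500.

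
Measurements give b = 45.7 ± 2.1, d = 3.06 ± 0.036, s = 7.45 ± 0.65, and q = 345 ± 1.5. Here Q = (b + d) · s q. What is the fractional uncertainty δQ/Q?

Let u = b + d = 48.8. δu = √(δb² + δd²) = √(4.41 + 0.00130) = 2.10, so δu/u = 0.0431.
Q is then a monomial in u, s, q:
δQ/Q = √((δu/u)² + (1·δs/s)² + (1·δq/q)²) = √(0.00186 + 0.00761 + 1.89e-05) = 0.0974

0.0974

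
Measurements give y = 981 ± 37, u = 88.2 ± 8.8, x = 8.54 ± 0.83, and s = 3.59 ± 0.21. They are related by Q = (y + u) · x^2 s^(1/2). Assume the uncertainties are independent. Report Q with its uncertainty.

(1.48 ± 0.295) × 10^5

Let w = y + u = 1070. δw = √(δy² + δu²) = √(1370 + 77.4) = 38.0, so δw/w = 0.0356.
Q is then a monomial in w, x, s:
δQ/Q = √((δw/w)² + (2·δx/x)² + (½·δs/s)²) = √(0.00127 + 0.0378 + 0.000855) = 0.200
Q = 1.48e+05, so δQ = 0.200 × 1.48e+05 = 29500.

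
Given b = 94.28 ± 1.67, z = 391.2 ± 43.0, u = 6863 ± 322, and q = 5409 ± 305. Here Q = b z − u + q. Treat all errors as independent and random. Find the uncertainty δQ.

4130

Let p = b·z = 36880. δp/p = √((1·δb/b)² + (1·δz/z)²) = √(0.000314 + 0.0121) = 0.111, so δp = 4110.
Q = p − u + q: δQ = √(δp² + δu² + δq²) = √(1.69e+07 + 1.04e+05 + 93000) = 4130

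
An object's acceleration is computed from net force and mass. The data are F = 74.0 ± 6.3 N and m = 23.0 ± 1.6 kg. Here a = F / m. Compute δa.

Each factor contributes (exponent × relative error)² to (δa/a)²:
  (1·δF/F)² = (1×0.0851)² = 0.00725;  (-1·δm/m)² = (-1×0.0696)² = 0.00484
δa/a = √(0.0121) = 0.110
a = 3.22 m/s^2, so δa = 0.110 × 3.22 = 0.354 m/s^2.

0.354 m/s^2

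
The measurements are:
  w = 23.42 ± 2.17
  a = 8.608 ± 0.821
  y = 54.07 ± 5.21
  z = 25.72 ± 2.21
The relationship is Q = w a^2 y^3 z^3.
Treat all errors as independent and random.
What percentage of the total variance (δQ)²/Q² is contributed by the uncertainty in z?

(δQ/Q)² = (1·δw/w)² + (2·δa/a)² + (3·δy/y)² + (3·δz/z)²
  w term: (1×0.0927)² = 0.00859
  a term: (2×0.0954)² = 0.0364
  y term: (3×0.0964)² = 0.0836
  z term: (3×0.0859)² = 0.0664
Total = 0.195. Share from z = 0.0664/0.195 = 0.341.

34.1%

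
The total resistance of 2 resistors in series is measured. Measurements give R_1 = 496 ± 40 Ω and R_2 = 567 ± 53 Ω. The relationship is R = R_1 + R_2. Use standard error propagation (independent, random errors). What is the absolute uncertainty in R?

Absolute uncertainties add in quadrature for a linear combination:
  (δR_1)² = 1600;  (δR_2)² = 2810
δR = √(4410) = 66.4 Ω

66.4 Ω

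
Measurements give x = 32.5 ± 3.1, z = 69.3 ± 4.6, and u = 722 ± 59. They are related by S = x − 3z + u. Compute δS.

Each term contributes (cᵢ δxᵢ)² to (δS)²:
  (δx)² = 9.61;  (3·δz)² = 190;  (δu)² = 3480
δS = √(3680) = 60.7

60.7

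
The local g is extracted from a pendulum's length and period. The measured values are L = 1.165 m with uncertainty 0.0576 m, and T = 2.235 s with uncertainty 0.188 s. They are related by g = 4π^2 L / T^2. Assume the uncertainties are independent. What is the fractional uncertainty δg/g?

Since g is a product/quotient, work with relative uncertainties:
  (1·δL/L)² = (1×0.0494)² = 0.00244;  (-2·δT/T)² = (-2×0.0841)² = 0.0283
δg/g = √(0.0307) = 0.175

0.175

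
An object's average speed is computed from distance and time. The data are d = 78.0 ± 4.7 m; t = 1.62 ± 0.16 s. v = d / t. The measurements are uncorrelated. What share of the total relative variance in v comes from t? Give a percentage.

72.9%

(δv/v)² = (1·δd/d)² + (-1·δt/t)²
  d term: (1×0.0603)² = 0.00363
  t term: (-1×0.0988)² = 0.00975
Total = 0.0134. Share from t = 0.00975/0.0134 = 0.729.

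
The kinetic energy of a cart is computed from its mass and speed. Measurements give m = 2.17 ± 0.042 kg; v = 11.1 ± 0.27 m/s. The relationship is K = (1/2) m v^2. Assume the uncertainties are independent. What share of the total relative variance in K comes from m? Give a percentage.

(δK/K)² = (1·δm/m)² + (2·δv/v)²
  m term: (1×0.0194)² = 0.000375
  v term: (2×0.0243)² = 0.00237
Total = 0.00274. Share from m = 0.000375/0.00274 = 0.137.

13.7%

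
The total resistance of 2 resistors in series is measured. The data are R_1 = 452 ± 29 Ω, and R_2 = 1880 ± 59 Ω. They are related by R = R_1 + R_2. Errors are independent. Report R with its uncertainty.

2330 ± 65.7 Ω

Each term contributes (cᵢ δxᵢ)² to (δR)²:
  (δR_1)² = 841;  (δR_2)² = 3480
δR = √(4320) = 65.7 Ω
R = 2330 Ω.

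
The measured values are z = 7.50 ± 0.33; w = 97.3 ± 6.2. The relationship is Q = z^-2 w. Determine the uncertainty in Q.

0.188

Products/powers → add relative errors in quadrature, weighted by exponent:
  (-2·δz/z)² = (-2×0.0440)² = 0.00774;  (1·δw/w)² = (1×0.0637)² = 0.00406
δQ/Q = √(0.0118) = 0.109
Q = 1.73, so δQ = 0.109 × 1.73 = 0.188.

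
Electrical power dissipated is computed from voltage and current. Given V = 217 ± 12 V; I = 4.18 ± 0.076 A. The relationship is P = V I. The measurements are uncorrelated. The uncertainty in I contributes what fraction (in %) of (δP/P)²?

(δP/P)² = (1·δV/V)² + (1·δI/I)²
  V term: (1×0.0553)² = 0.00306
  I term: (1×0.0182)² = 0.000331
Total = 0.00339. Share from I = 0.000331/0.00339 = 0.0976.

9.76%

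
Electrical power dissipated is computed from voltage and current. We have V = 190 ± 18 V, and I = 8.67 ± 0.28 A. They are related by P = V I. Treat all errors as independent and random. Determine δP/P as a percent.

Relative error in a monomial: (δP/P)² = Σ (nᵢ · δxᵢ/xᵢ)².
  (1·δV/V)² = (1×0.0947)² = 0.00898;  (1·δI/I)² = (1×0.0323)² = 0.00104
δP/P = √(0.0100) = 0.100

10.0%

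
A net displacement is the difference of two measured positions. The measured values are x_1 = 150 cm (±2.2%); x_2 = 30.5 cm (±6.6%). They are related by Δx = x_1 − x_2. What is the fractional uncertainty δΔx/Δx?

Absolute uncertainties add in quadrature for a linear combination:
  (δx_1)² = 10.9;  (δx_2)² = 4.05
δΔx = √(14.9) = 3.87 cm
Δx = 120 cm, so δΔx/Δx = 3.87/120 = 0.0323.

0.0323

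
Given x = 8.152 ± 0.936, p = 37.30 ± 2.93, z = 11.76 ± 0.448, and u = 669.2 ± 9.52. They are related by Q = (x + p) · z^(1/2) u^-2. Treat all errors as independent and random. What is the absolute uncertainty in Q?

2.64e-05

Let w = x + p = 45.45. δw = √(δx² + δp²) = √(0.876 + 8.58) = 3.08, so δw/w = 0.0677.
Q is then a monomial in w, z, u:
δQ/Q = √((δw/w)² + (½·δz/z)² + (-2·δu/u)²) = √(0.00458 + 0.000363 + 0.000810) = 0.0758
Q = 0.0003481, so δQ = 0.0758 × 0.0003481 = 2.64e-05.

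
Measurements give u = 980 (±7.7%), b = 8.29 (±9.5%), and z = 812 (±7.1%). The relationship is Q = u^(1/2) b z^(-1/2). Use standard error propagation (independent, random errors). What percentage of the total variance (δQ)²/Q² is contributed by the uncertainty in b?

(δQ/Q)² = (½·δu/u)² + (1·δb/b)² + (−½·δz/z)²
  u term: (0.5×0.0770)² = 0.00148
  b term: (1×0.0950)² = 0.00903
  z term: (-0.5×0.0710)² = 0.00126
Total = 0.0118. Share from b = 0.00903/0.0118 = 0.767.

76.7%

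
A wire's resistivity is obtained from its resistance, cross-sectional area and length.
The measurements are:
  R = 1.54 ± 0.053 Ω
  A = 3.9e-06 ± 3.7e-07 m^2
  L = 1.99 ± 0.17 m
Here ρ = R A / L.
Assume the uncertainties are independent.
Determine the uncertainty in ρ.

Each factor contributes (exponent × relative error)² to (δρ/ρ)²:
  (1·δR/R)² = (1×0.0344)² = 0.00118;  (1·δA/A)² = (1×0.0949)² = 0.00900;  (-1·δL/L)² = (-1×0.0854)² = 0.00730
δρ/ρ = √(0.0175) = 0.132
ρ = 3.02e-06 Ω·m, so δρ = 0.132 × 3.02e-06 = 3.99e-07 Ω·m.

3.99e-07 Ω·m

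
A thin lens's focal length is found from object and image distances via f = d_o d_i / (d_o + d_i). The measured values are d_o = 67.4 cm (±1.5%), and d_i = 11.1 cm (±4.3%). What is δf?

0.352 cm

∂f/∂d_o = (d_i/(d_o+d_i))² = 0.0200;  ∂f/∂d_i = (d_o/(d_o+d_i))² = 0.737
δf = √((∂f/∂d_o · δd_o)² + (∂f/∂d_i · δd_i)²) = √(0.000409 + 0.124) = 0.352 cm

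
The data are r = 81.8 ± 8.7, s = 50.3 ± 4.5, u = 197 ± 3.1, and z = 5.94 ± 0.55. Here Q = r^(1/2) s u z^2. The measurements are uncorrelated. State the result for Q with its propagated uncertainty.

Each factor contributes (exponent × relative error)² to (δQ/Q)²:
  (½·δr/r)² = (0.5×0.106)² = 0.00283;  (1·δs/s)² = (1×0.0895)² = 0.00800;  (1·δu/u)² = (1×0.0157)² = 0.000248;  (2·δz/z)² = (2×0.0926)² = 0.0343
δQ/Q = √(0.0454) = 0.213
Q = 3.16e+06, so δQ = 0.213 × 3.16e+06 = 6.74e+05.

(3.16 ± 0.674) × 10^6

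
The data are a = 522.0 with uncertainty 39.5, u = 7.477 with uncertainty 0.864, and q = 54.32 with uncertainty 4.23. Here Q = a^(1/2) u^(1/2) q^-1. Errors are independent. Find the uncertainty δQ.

Relative error in a monomial: (δQ/Q)² = Σ (nᵢ · δxᵢ/xᵢ)².
  (½·δa/a)² = (0.5×0.0757)² = 0.00143;  (½·δu/u)² = (0.5×0.116)² = 0.00334;  (-1·δq/q)² = (-1×0.0779)² = 0.00606
δQ/Q = √(0.0108) = 0.104
Q = 1.150, so δQ = 0.104 × 1.150 = 0.120.

0.120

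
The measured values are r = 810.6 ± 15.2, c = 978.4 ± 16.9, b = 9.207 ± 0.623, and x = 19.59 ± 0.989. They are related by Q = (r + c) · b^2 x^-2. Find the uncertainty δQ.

Let u = r + c = 1789. δu = √(δr² + δc²) = √(231 + 286) = 22.7, so δu/u = 0.0127.
Q is then a monomial in u, b, x:
δQ/Q = √((δu/u)² + (2·δb/b)² + (-2·δx/x)²) = √(0.000161 + 0.0183 + 0.0102) = 0.169
Q = 395.2, so δQ = 0.169 × 395.2 = 66.9.

66.9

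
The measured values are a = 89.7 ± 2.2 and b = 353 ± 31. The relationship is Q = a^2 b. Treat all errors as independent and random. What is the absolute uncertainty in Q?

2.86e+05

Relative error in a monomial: (δQ/Q)² = Σ (nᵢ · δxᵢ/xᵢ)².
  (2·δa/a)² = (2×0.0245)² = 0.00241;  (1·δb/b)² = (1×0.0878)² = 0.00771
δQ/Q = √(0.0101) = 0.101
Q = 2.84e+06, so δQ = 0.101 × 2.84e+06 = 2.86e+05.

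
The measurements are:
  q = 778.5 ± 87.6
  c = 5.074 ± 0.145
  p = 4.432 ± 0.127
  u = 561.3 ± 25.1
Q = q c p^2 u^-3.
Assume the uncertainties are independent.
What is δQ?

8.18e-05

Since Q is a product/quotient, work with relative uncertainties:
  (1·δq/q)² = (1×0.113)² = 0.0127;  (1·δc/c)² = (1×0.0286)² = 0.000817;  (2·δp/p)² = (2×0.0287)² = 0.00328;  (-3·δu/u)² = (-3×0.0447)² = 0.0180
δQ/Q = √(0.0348) = 0.186
Q = 0.0004388, so δQ = 0.186 × 0.0004388 = 8.18e-05.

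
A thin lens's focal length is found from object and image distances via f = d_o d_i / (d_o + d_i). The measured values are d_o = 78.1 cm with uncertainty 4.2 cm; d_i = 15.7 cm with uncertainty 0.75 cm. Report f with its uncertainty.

13.1 ± 0.533 cm

∂f/∂d_o = (d_i/(d_o+d_i))² = 0.0280;  ∂f/∂d_i = (d_o/(d_o+d_i))² = 0.693
δf = √((∂f/∂d_o · δd_o)² + (∂f/∂d_i · δd_i)²) = √(0.0138 + 0.270) = 0.533 cm
f = 13.1 cm.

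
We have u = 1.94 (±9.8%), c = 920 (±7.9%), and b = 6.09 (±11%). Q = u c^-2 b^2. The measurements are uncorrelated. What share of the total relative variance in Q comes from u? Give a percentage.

(δQ/Q)² = (1·δu/u)² + (-2·δc/c)² + (2·δb/b)²
  u term: (1×0.0980)² = 0.00960
  c term: (-2×0.0790)² = 0.0250
  b term: (2×0.110)² = 0.0484
Total = 0.0830. Share from u = 0.00960/0.0830 = 0.116.

11.6%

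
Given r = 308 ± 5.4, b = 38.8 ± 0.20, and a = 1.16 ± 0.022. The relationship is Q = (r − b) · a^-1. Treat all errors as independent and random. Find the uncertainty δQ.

Let u = r − b = 269. δu = √(δr² + δb²) = √(29.2 + 0.0400) = 5.40, so δu/u = 0.0201.
Q is then a monomial in u, a:
δQ/Q = √((δu/u)² + (-1·δa/a)²) = √(0.000403 + 0.000360) = 0.0276
Q = 232, so δQ = 0.0276 × 232 = 6.41.

6.41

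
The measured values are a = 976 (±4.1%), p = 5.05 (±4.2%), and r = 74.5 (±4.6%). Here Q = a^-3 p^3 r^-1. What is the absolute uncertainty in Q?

Since Q is a product/quotient, work with relative uncertainties:
  (-3·δa/a)² = (-3×0.0410)² = 0.0151;  (3·δp/p)² = (3×0.0420)² = 0.0159;  (-1·δr/r)² = (-1×0.0460)² = 0.00212
δQ/Q = √(0.0331) = 0.182
Q = 1.86e-09, so δQ = 0.182 × 1.86e-09 = 3.38e-10.

3.38e-10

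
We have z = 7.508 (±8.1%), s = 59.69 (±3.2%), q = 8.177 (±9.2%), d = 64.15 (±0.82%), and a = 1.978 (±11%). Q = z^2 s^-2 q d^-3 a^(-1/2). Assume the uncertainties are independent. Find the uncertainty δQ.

7.18e-08

For a monomial Q ∝ z^2, s^-2, q, d^-3, a^(-1/2), fractional errors add in quadrature:
  (2·δz/z)² = (2×0.0810)² = 0.0262;  (-2·δs/s)² = (-2×0.0320)² = 0.00410;  (1·δq/q)² = (1×0.0920)² = 0.00846;  (-3·δd/d)² = (-3×0.00820)² = 0.000605;  (−½·δa/a)² = (-0.5×0.110)² = 0.00302
δQ/Q = √(0.0424) = 0.206
Q = 3.484e-07, so δQ = 0.206 × 3.484e-07 = 7.18e-08.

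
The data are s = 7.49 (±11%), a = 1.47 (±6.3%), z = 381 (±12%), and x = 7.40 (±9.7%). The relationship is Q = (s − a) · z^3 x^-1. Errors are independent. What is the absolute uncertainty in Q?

Let u = s − a = 6.02. δu = √(δs² + δa²) = √(0.679 + 0.00858) = 0.829, so δu/u = 0.138.
Q is then a monomial in u, z, x:
δQ/Q = √((δu/u)² + (3·δz/z)² + (-1·δx/x)²) = √(0.0190 + 0.130 + 0.00941) = 0.397
Q = 4.5e+07, so δQ = 0.397 × 4.5e+07 = 1.79e+07.

1.79e+07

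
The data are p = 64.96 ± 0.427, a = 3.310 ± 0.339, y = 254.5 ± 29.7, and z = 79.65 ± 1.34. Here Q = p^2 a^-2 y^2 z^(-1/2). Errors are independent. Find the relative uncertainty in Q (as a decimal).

0.311

Relative error in a monomial: (δQ/Q)² = Σ (nᵢ · δxᵢ/xᵢ)².
  (2·δp/p)² = (2×0.00657)² = 0.000173;  (-2·δa/a)² = (-2×0.102)² = 0.0420;  (2·δy/y)² = (2×0.117)² = 0.0545;  (−½·δz/z)² = (-0.5×0.0168)² = 7.08e-05
δQ/Q = √(0.0967) = 0.311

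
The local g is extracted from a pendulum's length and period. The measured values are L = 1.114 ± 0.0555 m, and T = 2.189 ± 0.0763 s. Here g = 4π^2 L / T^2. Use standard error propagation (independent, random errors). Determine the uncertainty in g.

g is a product of powers, so relative uncertainties combine in quadrature:
  (1·δL/L)² = (1×0.0498)² = 0.00248;  (-2·δT/T)² = (-2×0.0349)² = 0.00486
δg/g = √(0.00734) = 0.0857
g = 9.178 m/s^2, so δg = 0.0857 × 9.178 = 0.786 m/s^2.

0.786 m/s^2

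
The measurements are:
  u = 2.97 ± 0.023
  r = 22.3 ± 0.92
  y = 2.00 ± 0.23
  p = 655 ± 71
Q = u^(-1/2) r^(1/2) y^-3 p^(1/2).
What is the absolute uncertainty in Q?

3.07

Q is a product of powers, so relative uncertainties combine in quadrature:
  (−½·δu/u)² = (-0.5×0.00774)² = 1.5e-05;  (½·δr/r)² = (0.5×0.0413)² = 0.000426;  (-3·δy/y)² = (-3×0.115)² = 0.119;  (½·δp/p)² = (0.5×0.108)² = 0.00294
δQ/Q = √(0.122) = 0.350
Q = 8.77, so δQ = 0.350 × 8.77 = 3.07.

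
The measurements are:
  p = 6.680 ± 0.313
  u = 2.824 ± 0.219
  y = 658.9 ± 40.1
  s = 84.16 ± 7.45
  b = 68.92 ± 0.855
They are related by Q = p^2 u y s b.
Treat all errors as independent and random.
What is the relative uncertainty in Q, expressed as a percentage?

16.3%

Each factor contributes (exponent × relative error)² to (δQ/Q)²:
  (2·δp/p)² = (2×0.0469)² = 0.00878;  (1·δu/u)² = (1×0.0775)² = 0.00601;  (1·δy/y)² = (1×0.0609)² = 0.00370;  (1·δs/s)² = (1×0.0885)² = 0.00784;  (1·δb/b)² = (1×0.0124)² = 0.000154
δQ/Q = √(0.0265) = 0.163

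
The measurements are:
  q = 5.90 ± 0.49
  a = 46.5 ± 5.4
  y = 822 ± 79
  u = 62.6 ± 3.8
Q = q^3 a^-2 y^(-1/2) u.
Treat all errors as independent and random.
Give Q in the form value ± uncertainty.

0.207 ± 0.0724

Q is a product of powers, so relative uncertainties combine in quadrature:
  (3·δq/q)² = (3×0.0831)² = 0.0621;  (-2·δa/a)² = (-2×0.116)² = 0.0539;  (−½·δy/y)² = (-0.5×0.0961)² = 0.00231;  (1·δu/u)² = (1×0.0607)² = 0.00368
δQ/Q = √(0.122) = 0.349
Q = 0.207, so δQ = 0.349 × 0.207 = 0.0724.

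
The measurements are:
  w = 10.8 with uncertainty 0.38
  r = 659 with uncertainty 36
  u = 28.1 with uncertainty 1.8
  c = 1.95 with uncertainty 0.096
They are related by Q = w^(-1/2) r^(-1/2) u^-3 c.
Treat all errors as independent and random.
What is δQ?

2.09e-07

Since Q is a product/quotient, work with relative uncertainties:
  (−½·δw/w)² = (-0.5×0.0352)² = 0.000309;  (−½·δr/r)² = (-0.5×0.0546)² = 0.000746;  (-3·δu/u)² = (-3×0.0641)² = 0.0369;  (1·δc/c)² = (1×0.0492)² = 0.00242
δQ/Q = √(0.0404) = 0.201
Q = 1.04e-06, so δQ = 0.201 × 1.04e-06 = 2.09e-07.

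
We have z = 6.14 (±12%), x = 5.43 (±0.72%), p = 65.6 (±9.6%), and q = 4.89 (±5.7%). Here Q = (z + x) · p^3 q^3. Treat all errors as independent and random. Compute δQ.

1.3e+08

Let u = z + x = 11.6. δu = √(δz² + δx²) = √(0.543 + 0.00153) = 0.738, so δu/u = 0.0638.
Q is then a monomial in u, p, q:
δQ/Q = √((δu/u)² + (3·δp/p)² + (3·δq/q)²) = √(0.00407 + 0.0829 + 0.0292) = 0.341
Q = 3.82e+08, so δQ = 0.341 × 3.82e+08 = 1.3e+08.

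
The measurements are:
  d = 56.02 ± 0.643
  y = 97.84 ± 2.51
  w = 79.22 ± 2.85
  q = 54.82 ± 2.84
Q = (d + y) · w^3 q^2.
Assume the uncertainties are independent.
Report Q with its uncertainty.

(2.299 ± 0.346) × 10^11

Let u = d + y = 153.9. δu = √(δd² + δy²) = √(0.413 + 6.30) = 2.59, so δu/u = 0.0168.
Q is then a monomial in u, w, q:
δQ/Q = √((δu/u)² + (3·δw/w)² + (2·δq/q)²) = √(0.000284 + 0.0116 + 0.0107) = 0.151
Q = 2.299e+11, so δQ = 0.151 × 2.299e+11 = 3.46e+10.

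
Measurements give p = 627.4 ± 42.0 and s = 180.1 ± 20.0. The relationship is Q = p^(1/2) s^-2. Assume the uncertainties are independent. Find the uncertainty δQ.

0.000173

Each factor contributes (exponent × relative error)² to (δQ/Q)²:
  (½·δp/p)² = (0.5×0.0669)² = 0.00112;  (-2·δs/s)² = (-2×0.111)² = 0.0493
δQ/Q = √(0.0504) = 0.225
Q = 0.0007722, so δQ = 0.225 × 0.0007722 = 0.000173.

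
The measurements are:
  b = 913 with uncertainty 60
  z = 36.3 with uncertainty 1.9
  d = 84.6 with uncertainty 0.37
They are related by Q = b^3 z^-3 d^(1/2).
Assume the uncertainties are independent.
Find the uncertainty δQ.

Q is a product of powers, so relative uncertainties combine in quadrature:
  (3·δb/b)² = (3×0.0657)² = 0.0389;  (-3·δz/z)² = (-3×0.0523)² = 0.0247;  (½·δd/d)² = (0.5×0.00437)² = 4.78e-06
δQ/Q = √(0.0635) = 0.252
Q = 1.46e+05, so δQ = 0.252 × 1.46e+05 = 36900.

36900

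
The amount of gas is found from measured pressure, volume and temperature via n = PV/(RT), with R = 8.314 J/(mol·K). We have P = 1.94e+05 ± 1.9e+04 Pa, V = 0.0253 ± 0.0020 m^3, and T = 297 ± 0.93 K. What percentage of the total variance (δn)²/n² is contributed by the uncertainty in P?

(δn/n)² = (1·δP/P)² + (1·δV/V)² + (-1·δT/T)²
  P term: (1×0.0979)² = 0.00959
  V term: (1×0.0791)² = 0.00625
  T term: (-1×0.00313)² = 9.81e-06
Total = 0.0159. Share from P = 0.00959/0.0159 = 0.605.

60.5%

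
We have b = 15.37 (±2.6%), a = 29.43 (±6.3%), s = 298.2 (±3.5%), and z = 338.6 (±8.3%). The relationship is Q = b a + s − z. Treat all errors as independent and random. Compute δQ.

43.0

Let p = b·a = 452.3. δp/p = √((1·δb/b)² + (1·δa/a)²) = √(0.000676 + 0.00397) = 0.0682, so δp = 30.8.
Q = p + s − z: δQ = √(δp² + δs² + δz²) = √(950 + 109 + 790) = 43.0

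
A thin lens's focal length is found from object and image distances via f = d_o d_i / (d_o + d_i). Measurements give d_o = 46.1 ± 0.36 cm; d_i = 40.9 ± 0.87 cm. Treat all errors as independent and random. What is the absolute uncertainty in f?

∂f/∂d_o = (d_i/(d_o+d_i))² = 0.221;  ∂f/∂d_i = (d_o/(d_o+d_i))² = 0.281
δf = √((∂f/∂d_o · δd_o)² + (∂f/∂d_i · δd_i)²) = √(0.00633 + 0.0597) = 0.257 cm

0.257 cm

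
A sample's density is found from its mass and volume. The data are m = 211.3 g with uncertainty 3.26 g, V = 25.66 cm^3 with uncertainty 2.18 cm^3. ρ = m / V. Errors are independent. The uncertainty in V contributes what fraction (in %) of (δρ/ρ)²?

(δρ/ρ)² = (1·δm/m)² + (-1·δV/V)²
  m term: (1×0.0154)² = 0.000238
  V term: (-1×0.0850)² = 0.00722
Total = 0.00746. Share from V = 0.00722/0.00746 = 0.968.

96.8%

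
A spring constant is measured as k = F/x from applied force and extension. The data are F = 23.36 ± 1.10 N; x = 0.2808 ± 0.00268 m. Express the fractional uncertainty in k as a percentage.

For a monomial k ∝ F, x^-1, fractional errors add in quadrature:
  (1·δF/F)² = (1×0.0471)² = 0.00222;  (-1·δx/x)² = (-1×0.00954)² = 9.11e-05
δk/k = √(0.00231) = 0.0480

4.80%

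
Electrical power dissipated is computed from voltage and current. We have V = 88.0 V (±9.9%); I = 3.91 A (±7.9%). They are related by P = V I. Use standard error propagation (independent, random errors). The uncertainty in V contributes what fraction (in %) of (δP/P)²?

(δP/P)² = (1·δV/V)² + (1·δI/I)²
  V term: (1×0.0990)² = 0.00980
  I term: (1×0.0790)² = 0.00624
Total = 0.0160. Share from V = 0.00980/0.0160 = 0.611.

61.1%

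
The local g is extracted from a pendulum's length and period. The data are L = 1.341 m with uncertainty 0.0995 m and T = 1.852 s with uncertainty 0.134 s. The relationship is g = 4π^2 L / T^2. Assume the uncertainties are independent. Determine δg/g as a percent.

Relative error in a monomial: (δg/g)² = Σ (nᵢ · δxᵢ/xᵢ)².
  (1·δL/L)² = (1×0.0742)² = 0.00551;  (-2·δT/T)² = (-2×0.0724)² = 0.0209
δg/g = √(0.0264) = 0.163

16.3%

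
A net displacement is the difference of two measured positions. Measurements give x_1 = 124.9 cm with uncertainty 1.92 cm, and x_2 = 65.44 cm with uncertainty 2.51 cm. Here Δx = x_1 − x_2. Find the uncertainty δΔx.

3.16 cm

Absolute uncertainties add in quadrature for a linear combination:
  (δx_1)² = 3.69;  (δx_2)² = 6.30
δΔx = √(9.99) = 3.16 cm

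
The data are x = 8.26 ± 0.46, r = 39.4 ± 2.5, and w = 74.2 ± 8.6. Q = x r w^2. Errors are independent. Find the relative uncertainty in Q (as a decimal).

0.247

Since Q is a product/quotient, work with relative uncertainties:
  (1·δx/x)² = (1×0.0557)² = 0.00310;  (1·δr/r)² = (1×0.0635)² = 0.00403;  (2·δw/w)² = (2×0.116)² = 0.0537
δQ/Q = √(0.0609) = 0.247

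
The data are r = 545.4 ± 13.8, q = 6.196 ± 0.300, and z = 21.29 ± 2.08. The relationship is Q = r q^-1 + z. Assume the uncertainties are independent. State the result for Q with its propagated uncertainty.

109.3 ± 5.24

Let p = r·q^-1 = 88.02. δp/p = √((1·δr/r)² + (-1·δq/q)²) = √(0.000640 + 0.00234) = 0.0546, so δp = 4.81.
Q = p + z: δQ = √(δp² + δz²) = √(23.1 + 4.33) = 5.24
Q = 109.3.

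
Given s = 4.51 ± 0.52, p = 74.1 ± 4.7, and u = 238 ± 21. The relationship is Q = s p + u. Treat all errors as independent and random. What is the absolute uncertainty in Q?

Let w = s·p = 334. δw/w = √((1·δs/s)² + (1·δp/p)²) = √(0.0133 + 0.00402) = 0.132, so δw = 44.0.
Q = w + u: δQ = √(δw² + δu²) = √(1930 + 441) = 48.7

48.7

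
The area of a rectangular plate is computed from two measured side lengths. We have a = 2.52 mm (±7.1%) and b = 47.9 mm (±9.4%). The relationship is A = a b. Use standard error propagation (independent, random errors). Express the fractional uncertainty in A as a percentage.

11.8%

A is a product of powers, so relative uncertainties combine in quadrature:
  (1·δa/a)² = (1×0.0710)² = 0.00504;  (1·δb/b)² = (1×0.0940)² = 0.00884
δA/A = √(0.0139) = 0.118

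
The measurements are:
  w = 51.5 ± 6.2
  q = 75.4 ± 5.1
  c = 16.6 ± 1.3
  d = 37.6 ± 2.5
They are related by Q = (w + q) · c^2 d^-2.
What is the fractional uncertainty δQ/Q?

Let u = w + q = 127. δu = √(δw² + δq²) = √(38.4 + 26.0) = 8.03, so δu/u = 0.0633.
Q is then a monomial in u, c, d:
δQ/Q = √((δu/u)² + (2·δc/c)² + (-2·δd/d)²) = √(0.00400 + 0.0245 + 0.0177) = 0.215

0.215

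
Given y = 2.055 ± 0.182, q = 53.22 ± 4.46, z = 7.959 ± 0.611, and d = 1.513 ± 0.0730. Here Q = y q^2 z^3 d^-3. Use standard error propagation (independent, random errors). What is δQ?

For a monomial Q ∝ y, q^2, z^3, d^-3, fractional errors add in quadrature:
  (1·δy/y)² = (1×0.0886)² = 0.00784;  (2·δq/q)² = (2×0.0838)² = 0.0281;  (3·δz/z)² = (3×0.0768)² = 0.0530;  (-3·δd/d)² = (-3×0.0482)² = 0.0210
δQ/Q = √(0.110) = 0.332
Q = 847300, so δQ = 0.332 × 847300 = 2.81e+05.

2.81e+05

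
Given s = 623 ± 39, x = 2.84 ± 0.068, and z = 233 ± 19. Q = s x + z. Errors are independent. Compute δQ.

120

Let p = s·x = 1770. δp/p = √((1·δs/s)² + (1·δx/x)²) = √(0.00392 + 0.000573) = 0.0670, so δp = 119.
Q = p + z: δQ = √(δp² + δz²) = √(14100 + 361) = 120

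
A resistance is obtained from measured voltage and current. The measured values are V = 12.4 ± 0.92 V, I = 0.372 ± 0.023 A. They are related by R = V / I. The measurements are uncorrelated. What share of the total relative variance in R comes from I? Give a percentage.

41.0%

(δR/R)² = (1·δV/V)² + (-1·δI/I)²
  V term: (1×0.0742)² = 0.00550
  I term: (-1×0.0618)² = 0.00382
Total = 0.00933. Share from I = 0.00382/0.00933 = 0.410.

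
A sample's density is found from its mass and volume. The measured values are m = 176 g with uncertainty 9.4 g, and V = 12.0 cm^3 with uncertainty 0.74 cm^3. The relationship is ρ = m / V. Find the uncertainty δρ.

1.20 g/cm^3

Products/powers → add relative errors in quadrature, weighted by exponent:
  (1·δm/m)² = (1×0.0534)² = 0.00285;  (-1·δV/V)² = (-1×0.0617)² = 0.00380
δρ/ρ = √(0.00666) = 0.0816
ρ = 14.7 g/cm^3, so δρ = 0.0816 × 14.7 = 1.20 g/cm^3.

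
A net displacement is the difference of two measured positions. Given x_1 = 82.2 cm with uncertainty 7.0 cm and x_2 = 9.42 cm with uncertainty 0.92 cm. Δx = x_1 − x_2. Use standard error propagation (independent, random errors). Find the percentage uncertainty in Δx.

Each term contributes (cᵢ δxᵢ)² to (δΔx)²:
  (δx_1)² = 49.0;  (δx_2)² = 0.846
δΔx = √(49.8) = 7.06 cm
Δx = 72.8 cm, so δΔx/Δx = 7.06/72.8 = 0.0970.

9.70%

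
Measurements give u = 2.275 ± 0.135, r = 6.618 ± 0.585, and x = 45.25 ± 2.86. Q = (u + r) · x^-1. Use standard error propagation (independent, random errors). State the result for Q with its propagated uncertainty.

Let w = u + r = 8.893. δw = √(δu² + δr²) = √(0.0182 + 0.342) = 0.600, so δw/w = 0.0675.
Q is then a monomial in w, x:
δQ/Q = √((δw/w)² + (-1·δx/x)²) = √(0.00456 + 0.00399) = 0.0925
Q = 0.1965, so δQ = 0.0925 × 0.1965 = 0.0182.

0.1965 ± 0.0182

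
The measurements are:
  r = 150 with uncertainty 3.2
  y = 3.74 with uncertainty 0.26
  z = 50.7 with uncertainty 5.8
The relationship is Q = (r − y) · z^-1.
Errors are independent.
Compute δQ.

0.336

Let u = r − y = 146. δu = √(δr² + δy²) = √(10.2 + 0.0676) = 3.21, so δu/u = 0.0220.
Q is then a monomial in u, z:
δQ/Q = √((δu/u)² + (-1·δz/z)²) = √(0.000482 + 0.0131) = 0.116
Q = 2.88, so δQ = 0.116 × 2.88 = 0.336.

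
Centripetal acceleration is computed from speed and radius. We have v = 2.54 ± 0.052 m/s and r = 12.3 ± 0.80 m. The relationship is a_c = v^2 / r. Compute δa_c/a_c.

0.0769

For a monomial a_c ∝ v^2, r^-1, fractional errors add in quadrature:
  (2·δv/v)² = (2×0.0205)² = 0.00168;  (-1·δr/r)² = (-1×0.0650)² = 0.00423
δa_c/a_c = √(0.00591) = 0.0769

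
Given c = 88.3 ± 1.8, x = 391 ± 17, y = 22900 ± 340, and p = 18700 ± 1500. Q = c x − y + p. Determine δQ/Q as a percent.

7.46%

Let w = c·x = 34500. δw/w = √((1·δc/c)² + (1·δx/x)²) = √(0.000416 + 0.00189) = 0.0480, so δw = 1660.
Q = w − y + p: δQ = √(δw² + δy² + δp²) = √(2.75e+06 + 1.16e+05 + 2.25e+06) = 2260
Q = 30300, so δQ/Q = 2260/30300 = 0.0746.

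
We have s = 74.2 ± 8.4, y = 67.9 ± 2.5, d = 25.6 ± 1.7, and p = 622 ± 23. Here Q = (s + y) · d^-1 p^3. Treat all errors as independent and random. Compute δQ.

Let u = s + y = 142. δu = √(δs² + δy²) = √(70.6 + 6.25) = 8.76, so δu/u = 0.0617.
Q is then a monomial in u, d, p:
δQ/Q = √((δu/u)² + (-1·δd/d)² + (3·δp/p)²) = √(0.00380 + 0.00441 + 0.0123) = 0.143
Q = 1.34e+09, so δQ = 0.143 × 1.34e+09 = 1.91e+08.

1.91e+08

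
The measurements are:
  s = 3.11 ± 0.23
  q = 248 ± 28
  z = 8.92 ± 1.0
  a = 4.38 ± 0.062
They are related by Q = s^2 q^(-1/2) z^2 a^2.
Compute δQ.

Since Q is a product/quotient, work with relative uncertainties:
  (2·δs/s)² = (2×0.0740)² = 0.0219;  (−½·δq/q)² = (-0.5×0.113)² = 0.00319;  (2·δz/z)² = (2×0.112)² = 0.0503;  (2·δa/a)² = (2×0.0142)² = 0.000801
δQ/Q = √(0.0761) = 0.276
Q = 938, so δQ = 0.276 × 938 = 259.

259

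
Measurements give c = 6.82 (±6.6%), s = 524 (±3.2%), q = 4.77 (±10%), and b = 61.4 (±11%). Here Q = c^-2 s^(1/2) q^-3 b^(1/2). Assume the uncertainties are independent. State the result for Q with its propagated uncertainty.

Since Q is a product/quotient, work with relative uncertainties:
  (-2·δc/c)² = (-2×0.0660)² = 0.0174;  (½·δs/s)² = (0.5×0.0320)² = 0.000256;  (-3·δq/q)² = (-3×0.100)² = 0.0900;  (½·δb/b)² = (0.5×0.110)² = 0.00302
δQ/Q = √(0.111) = 0.333
Q = 0.0355, so δQ = 0.333 × 0.0355 = 0.0118.

0.0355 ± 0.0118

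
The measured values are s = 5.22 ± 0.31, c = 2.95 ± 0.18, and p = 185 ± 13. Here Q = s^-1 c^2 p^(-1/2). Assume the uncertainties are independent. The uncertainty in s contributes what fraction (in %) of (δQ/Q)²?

17.9%

(δQ/Q)² = (-1·δs/s)² + (2·δc/c)² + (−½·δp/p)²
  s term: (-1×0.0594)² = 0.00353
  c term: (2×0.0610)² = 0.0149
  p term: (-0.5×0.0703)² = 0.00123
Total = 0.0197. Share from s = 0.00353/0.0197 = 0.179.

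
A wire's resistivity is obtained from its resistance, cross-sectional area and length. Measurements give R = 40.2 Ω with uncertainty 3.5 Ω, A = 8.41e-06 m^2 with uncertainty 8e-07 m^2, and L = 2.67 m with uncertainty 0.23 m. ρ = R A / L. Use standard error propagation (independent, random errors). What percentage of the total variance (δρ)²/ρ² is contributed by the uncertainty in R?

(δρ/ρ)² = (1·δR/R)² + (1·δA/A)² + (-1·δL/L)²
  R term: (1×0.0871)² = 0.00758
  A term: (1×0.0951)² = 0.00905
  L term: (-1×0.0861)² = 0.00742
Total = 0.0240. Share from R = 0.00758/0.0240 = 0.315.

31.5%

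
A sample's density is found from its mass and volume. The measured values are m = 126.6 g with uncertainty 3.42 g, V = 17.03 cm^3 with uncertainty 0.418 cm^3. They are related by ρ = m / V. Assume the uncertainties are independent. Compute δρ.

0.271 g/cm^3

Since ρ is a product/quotient, work with relative uncertainties:
  (1·δm/m)² = (1×0.0270)² = 0.000730;  (-1·δV/V)² = (-1×0.0245)² = 0.000602
δρ/ρ = √(0.00133) = 0.0365
ρ = 7.434 g/cm^3, so δρ = 0.0365 × 7.434 = 0.271 g/cm^3.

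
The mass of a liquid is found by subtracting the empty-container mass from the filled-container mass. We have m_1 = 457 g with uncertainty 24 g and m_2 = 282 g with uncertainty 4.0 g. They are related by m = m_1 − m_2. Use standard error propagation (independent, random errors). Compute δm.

Each term contributes (cᵢ δxᵢ)² to (δm)²:
  (δm_1)² = 576;  (δm_2)² = 16.0
δm = √(592) = 24.3 g

24.3 g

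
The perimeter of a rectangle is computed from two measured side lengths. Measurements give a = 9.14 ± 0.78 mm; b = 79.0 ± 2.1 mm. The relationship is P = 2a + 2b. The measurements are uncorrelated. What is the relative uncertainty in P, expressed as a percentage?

2.54%

Absolute uncertainties add in quadrature for a linear combination:
  (2·δa)² = 2.43;  (2·δb)² = 17.6
δP = √(20.1) = 4.48 mm
P = 176 mm, so δP/P = 4.48/176 = 0.0254.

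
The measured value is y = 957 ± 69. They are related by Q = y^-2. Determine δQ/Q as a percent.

14.4%

Q is a product of powers, so relative uncertainties combine in quadrature:
  (-2·δy/y)² = (-2×0.0721)² = 0.0208
δQ/Q = √(0.0208) = 0.144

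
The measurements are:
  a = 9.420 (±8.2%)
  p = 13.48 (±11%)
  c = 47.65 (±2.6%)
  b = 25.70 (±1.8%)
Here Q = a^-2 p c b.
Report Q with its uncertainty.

186.0 ± 37.2

For a monomial Q ∝ a^-2, p, c, b, fractional errors add in quadrature:
  (-2·δa/a)² = (-2×0.0820)² = 0.0269;  (1·δp/p)² = (1×0.110)² = 0.0121;  (1·δc/c)² = (1×0.0260)² = 0.000676;  (1·δb/b)² = (1×0.0180)² = 0.000324
δQ/Q = √(0.0400) = 0.200
Q = 186.0, so δQ = 0.200 × 186.0 = 37.2.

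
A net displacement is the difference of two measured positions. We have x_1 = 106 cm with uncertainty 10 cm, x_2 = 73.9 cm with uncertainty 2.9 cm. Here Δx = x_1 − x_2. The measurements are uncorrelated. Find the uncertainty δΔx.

10.4 cm

Sums and differences: (δΔx)² = Σ (cᵢ δxᵢ)².
  (δx_1)² = 100;  (δx_2)² = 8.41
δΔx = √(108) = 10.4 cm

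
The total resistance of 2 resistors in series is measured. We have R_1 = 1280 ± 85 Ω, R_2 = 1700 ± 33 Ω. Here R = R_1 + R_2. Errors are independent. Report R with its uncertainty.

Absolute uncertainties add in quadrature for a linear combination:
  (δR_1)² = 7220;  (δR_2)² = 1090
δR = √(8310) = 91.2 Ω
R = 2980 Ω.

2980 ± 91.2 Ω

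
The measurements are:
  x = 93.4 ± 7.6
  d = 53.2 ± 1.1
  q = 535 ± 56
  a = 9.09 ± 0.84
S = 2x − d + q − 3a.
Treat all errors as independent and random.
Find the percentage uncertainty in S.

S is a linear combination, so absolute uncertainties add in quadrature:
  (2·δx)² = 231;  (δd)² = 1.21;  (δq)² = 3140;  (3·δa)² = 6.35
δS = √(3370) = 58.1
S = 641, so δS/S = 58.1/641 = 0.0906.

9.06%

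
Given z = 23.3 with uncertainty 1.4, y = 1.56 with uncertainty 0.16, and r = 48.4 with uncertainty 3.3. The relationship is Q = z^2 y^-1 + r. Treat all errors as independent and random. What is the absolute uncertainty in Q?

Let p = z^2·y^-1 = 348. δp/p = √((2·δz/z)² + (-1·δy/y)²) = √(0.0144 + 0.0105) = 0.158, so δp = 55.0.
Q = p + r: δQ = √(δp² + δr²) = √(3020 + 10.9) = 55.1

55.1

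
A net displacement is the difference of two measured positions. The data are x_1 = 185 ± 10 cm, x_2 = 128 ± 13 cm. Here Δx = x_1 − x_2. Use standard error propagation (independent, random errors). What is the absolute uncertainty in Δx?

16.4 cm

Each term contributes (cᵢ δxᵢ)² to (δΔx)²:
  (δx_1)² = 100;  (δx_2)² = 169
δΔx = √(269) = 16.4 cm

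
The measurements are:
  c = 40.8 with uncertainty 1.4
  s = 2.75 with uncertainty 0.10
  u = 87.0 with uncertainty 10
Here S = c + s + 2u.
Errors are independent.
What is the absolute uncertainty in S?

20.0

Each term contributes (cᵢ δxᵢ)² to (δS)²:
  (δc)² = 1.96;  (δs)² = 0.0100;  (2·δu)² = 400
δS = √(402) = 20.0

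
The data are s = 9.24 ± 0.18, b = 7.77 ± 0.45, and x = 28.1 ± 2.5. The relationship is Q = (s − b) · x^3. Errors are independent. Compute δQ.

Let u = s − b = 1.47. δu = √(δs² + δb²) = √(0.0324 + 0.203) = 0.485, so δu/u = 0.330.
Q is then a monomial in u, x:
δQ/Q = √((δu/u)² + (3·δx/x)²) = √(0.109 + 0.0712) = 0.424
Q = 32600, so δQ = 0.424 × 32600 = 13800.

13800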